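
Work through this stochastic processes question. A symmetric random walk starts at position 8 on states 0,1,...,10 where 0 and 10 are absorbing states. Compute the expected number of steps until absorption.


For symmetric RW on 0,...,N with absorbing barriers, E(i) = i*(N-i)
E(8) = 8 * 2 = 16

16


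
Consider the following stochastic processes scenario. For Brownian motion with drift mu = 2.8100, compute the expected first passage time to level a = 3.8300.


Expected first passage time = a/mu
= 3.8300/2.8100
= 1.3630

1.3630


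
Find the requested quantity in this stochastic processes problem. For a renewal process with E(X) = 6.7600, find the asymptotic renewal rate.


Long-run renewal rate = 1/E(X)
= 1/6.7600
= 0.1479

0.1479


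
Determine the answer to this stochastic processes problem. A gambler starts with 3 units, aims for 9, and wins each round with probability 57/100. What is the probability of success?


Gambler's ruin formula:
r = q/p = 0.4300/0.5700 = 0.7544
P(win) = (1 - r^i)/(1 - r^N)
= (1 - 0.7544^3)/(1 - 0.7544^9)
= 0.6197

0.6197


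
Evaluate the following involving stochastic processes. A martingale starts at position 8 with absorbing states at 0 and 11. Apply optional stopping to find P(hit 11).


By optional stopping theorem: E(M at tau) = M(0) = 8
P(hit 11)*11 + P(hit 0)*0 = 8
P(hit 11) = (8 - 0)/(11 - 0) = 8/11 = 0.7273

0.7273


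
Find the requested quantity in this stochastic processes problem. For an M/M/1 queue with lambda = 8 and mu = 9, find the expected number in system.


rho = 8/9 = 0.8889
L = rho/(1-rho)
= 0.8889/0.1111
= 8.0000

8.0000


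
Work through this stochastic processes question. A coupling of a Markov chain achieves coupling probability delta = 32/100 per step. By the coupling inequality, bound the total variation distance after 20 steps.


TV distance bound <= (1-delta)^n
= (1 - 0.3200)^20
= 0.6800^20
= 4.4687e-04

4.4687e-04


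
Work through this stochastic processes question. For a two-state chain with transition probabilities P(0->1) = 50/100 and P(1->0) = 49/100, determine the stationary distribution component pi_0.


Stationary distribution: pi_0 = p10/(p01+p10), pi_1 = p01/(p01+p10)
p01 = 0.5000, p10 = 0.4900
pi_0 = 0.4949

0.4949


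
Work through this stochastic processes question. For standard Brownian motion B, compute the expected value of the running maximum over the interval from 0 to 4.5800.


E(max B(s)) = sqrt(2t/pi)
= sqrt(2*4.5800/pi)
= sqrt(2.9157)
= 1.7075

1.7075


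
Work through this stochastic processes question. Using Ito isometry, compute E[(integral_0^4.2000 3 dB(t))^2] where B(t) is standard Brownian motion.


By Ito isometry: E[(int f dB)^2] = int f^2 dt
= 3^2 * 4.2000
= 9 * 4.2000 = 37.8000

37.8000


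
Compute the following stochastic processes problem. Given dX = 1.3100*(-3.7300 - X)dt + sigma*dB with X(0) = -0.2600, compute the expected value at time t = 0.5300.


E[X(t)] = mu + (X(0) - mu)*exp(-theta*t)
= -3.7300 + (-0.2600 - -3.7300)*exp(-1.3100*0.5300)
= -3.7300 + 3.4700 * 0.4994
= -1.9970

-1.9970


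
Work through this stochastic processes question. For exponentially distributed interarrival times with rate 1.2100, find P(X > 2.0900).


P(X > t) = exp(-lambda * t)
= exp(-1.2100 * 2.0900)
= exp(-2.5289) = 0.0797

0.0797


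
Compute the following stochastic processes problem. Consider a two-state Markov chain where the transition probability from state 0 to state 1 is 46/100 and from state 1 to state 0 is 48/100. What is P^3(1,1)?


Computing P^3 by matrix multiplication.
P = [[0.5400, 0.4600], [0.4800, 0.5200]]
After raising P to the power 3:
P^3(1,1) = 0.4895

0.4895


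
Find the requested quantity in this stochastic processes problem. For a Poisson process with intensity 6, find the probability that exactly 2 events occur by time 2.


P(N(t)=k) = (lambda*t)^k * exp(-lambda*t) / k!
lambda*t = 12
= 12^2 * exp(-12) / 2!
= 144 * 6.1442e-06 / 2
= 4.4238e-04

4.4238e-04


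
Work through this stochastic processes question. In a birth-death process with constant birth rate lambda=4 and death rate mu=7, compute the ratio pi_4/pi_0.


For birth-death process, pi_n/pi_0 = (lambda/mu)^n
= (4/7)^4
= 0.1066

0.1066


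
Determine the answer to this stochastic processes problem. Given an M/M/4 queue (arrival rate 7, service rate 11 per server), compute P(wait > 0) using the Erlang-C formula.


a = lambda/mu = 0.6364
rho = a/c = 0.1591
Erlang-C formula applied:
C(c,a) = 0.0043

0.0043


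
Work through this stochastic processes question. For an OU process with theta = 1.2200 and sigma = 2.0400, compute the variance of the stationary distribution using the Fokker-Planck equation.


Stationary variance = sigma^2 / (2*theta)
= 2.0400^2 / (2*1.2200)
= 4.1616 / 2.4400
= 1.7056

1.7056


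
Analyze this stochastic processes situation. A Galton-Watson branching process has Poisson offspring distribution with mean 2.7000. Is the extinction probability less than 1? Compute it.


Since mu = 2.7000 > 1, extinction prob q < 1.
Solve s = exp(mu*(s-1)) iteratively.
q = 0.0844

0.0844


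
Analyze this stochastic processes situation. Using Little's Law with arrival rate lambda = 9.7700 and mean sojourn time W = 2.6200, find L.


Little's Law: L = lambda * W
= 9.7700 * 2.6200
= 25.5974

25.5974


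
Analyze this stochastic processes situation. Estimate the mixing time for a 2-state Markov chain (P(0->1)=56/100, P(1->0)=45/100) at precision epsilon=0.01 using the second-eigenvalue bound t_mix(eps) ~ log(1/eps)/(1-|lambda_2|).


lambda_2 = |1 - p01 - p10| = |1 - 0.5600 - 0.4500| = 0.0100
t_mix ~ log(1/eps)/(1 - |lambda_2|)
= log(100)/(1 - 0.0100) = 4.6052/0.9900
= 4.6517

4.6517


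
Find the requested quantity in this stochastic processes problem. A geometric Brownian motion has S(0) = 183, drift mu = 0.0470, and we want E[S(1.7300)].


E[S(t)] = S(0) * exp(mu * t)
= 183 * exp(0.0470 * 1.7300)
= 183 * 1.0847
= 198.5014

198.5014


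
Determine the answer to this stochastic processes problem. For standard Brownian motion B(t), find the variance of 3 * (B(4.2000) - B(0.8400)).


Var(alpha*(B(t)-B(s))) = alpha^2 * (t-s)
= 3^2 * (4.2000 - 0.8400)
= 9 * 3.3600
= 30.2400

30.2400


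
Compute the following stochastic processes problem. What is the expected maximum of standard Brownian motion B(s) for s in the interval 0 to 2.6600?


E(max B(s)) = sqrt(2t/pi)
= sqrt(2*2.6600/pi)
= sqrt(1.6934)
= 1.3013

1.3013


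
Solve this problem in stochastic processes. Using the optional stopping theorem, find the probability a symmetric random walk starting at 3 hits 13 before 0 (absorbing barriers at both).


By optional stopping theorem: E(M at tau) = M(0) = 3
P(hit 13)*13 + P(hit 0)*0 = 3
P(hit 13) = (3 - 0)/(13 - 0) = 3/13 = 0.2308

0.2308


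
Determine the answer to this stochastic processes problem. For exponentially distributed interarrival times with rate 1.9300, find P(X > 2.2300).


P(X > t) = exp(-lambda * t)
= exp(-1.9300 * 2.2300)
= exp(-4.3039) = 0.0135

0.0135


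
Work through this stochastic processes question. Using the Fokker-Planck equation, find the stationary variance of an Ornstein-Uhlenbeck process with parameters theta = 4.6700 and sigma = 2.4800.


Stationary variance = sigma^2 / (2*theta)
= 2.4800^2 / (2*4.6700)
= 6.1504 / 9.3400
= 0.6585

0.6585


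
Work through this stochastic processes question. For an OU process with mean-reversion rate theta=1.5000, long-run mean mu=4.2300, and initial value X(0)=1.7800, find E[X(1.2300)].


E[X(t)] = mu + (X(0) - mu)*exp(-theta*t)
= 4.2300 + (1.7800 - 4.2300)*exp(-1.5000*1.2300)
= 4.2300 + -2.4500 * 0.1580
= 3.8428

3.8428


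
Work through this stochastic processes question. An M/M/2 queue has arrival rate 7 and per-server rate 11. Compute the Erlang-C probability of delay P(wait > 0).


a = lambda/mu = 0.6364
rho = a/c = 0.3182
Erlang-C formula applied:
C(c,a) = 0.1536

0.1536


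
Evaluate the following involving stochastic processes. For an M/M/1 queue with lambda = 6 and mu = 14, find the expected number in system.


rho = 6/14 = 0.4286
L = rho/(1-rho)
= 0.4286/0.5714
= 0.7500

0.7500


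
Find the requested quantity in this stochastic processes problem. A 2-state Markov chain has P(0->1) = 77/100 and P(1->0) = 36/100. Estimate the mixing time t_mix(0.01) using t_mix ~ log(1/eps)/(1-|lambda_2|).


lambda_2 = |1 - p01 - p10| = |1 - 0.7700 - 0.3600| = 0.1300
t_mix ~ log(1/eps)/(1 - |lambda_2|)
= log(100)/(1 - 0.1300) = 4.6052/0.8700
= 5.2933

5.2933


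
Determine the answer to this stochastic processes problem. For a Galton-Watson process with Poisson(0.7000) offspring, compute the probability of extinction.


Since mu = 0.7000 <= 1, extinction probability = 1.

1.0000


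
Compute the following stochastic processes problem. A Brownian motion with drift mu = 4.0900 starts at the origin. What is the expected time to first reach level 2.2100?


Expected first passage time = a/mu
= 2.2100/4.0900
= 0.5403

0.5403


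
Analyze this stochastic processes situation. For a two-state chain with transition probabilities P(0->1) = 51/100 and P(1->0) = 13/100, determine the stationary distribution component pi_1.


Stationary distribution: pi_0 = p10/(p01+p10), pi_1 = p01/(p01+p10)
p01 = 0.5100, p10 = 0.1300
pi_1 = 0.7969

0.7969


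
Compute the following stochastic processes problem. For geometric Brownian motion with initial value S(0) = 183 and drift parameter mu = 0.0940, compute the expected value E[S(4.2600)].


E[S(t)] = S(0) * exp(mu * t)
= 183 * exp(0.0940 * 4.2600)
= 183 * 1.4925
= 273.1241

273.1241


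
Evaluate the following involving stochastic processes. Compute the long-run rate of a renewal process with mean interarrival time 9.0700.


Long-run renewal rate = 1/E(X)
= 1/9.0700
= 0.1103

0.1103


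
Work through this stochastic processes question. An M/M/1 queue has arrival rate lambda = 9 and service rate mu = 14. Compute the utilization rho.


rho = lambda/mu
= 9/14
= 0.6429

0.6429


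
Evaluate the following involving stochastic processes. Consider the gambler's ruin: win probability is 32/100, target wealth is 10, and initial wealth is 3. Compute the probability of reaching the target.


Gambler's ruin formula:
r = q/p = 0.6800/0.3200 = 2.1250
P(win) = (1 - r^i)/(1 - r^N)
= (1 - 2.1250^3)/(1 - 2.1250^10)
= 0.0046

0.0046


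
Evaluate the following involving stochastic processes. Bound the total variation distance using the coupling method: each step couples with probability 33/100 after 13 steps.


TV distance bound <= (1-delta)^n
= (1 - 0.3300)^13
= 0.6700^13
= 0.0055

0.0055


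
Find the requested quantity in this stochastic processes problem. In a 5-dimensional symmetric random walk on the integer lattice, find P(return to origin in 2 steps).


P(return in 2 steps) = P(reverse first step) = 1/(2d)
= 1/10
= 0.1000

0.1000


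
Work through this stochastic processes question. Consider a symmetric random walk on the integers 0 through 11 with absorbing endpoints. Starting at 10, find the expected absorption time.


For symmetric RW on 0,...,N with absorbing barriers, E(i) = i*(N-i)
E(10) = 10 * 1 = 10

10


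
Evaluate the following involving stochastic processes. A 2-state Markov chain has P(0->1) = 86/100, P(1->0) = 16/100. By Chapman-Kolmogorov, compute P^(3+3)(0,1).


P^6 = P^3 * P^3
Computing via matrix multiplication of the transition matrix.
Entry (0,1) of P^6 = 0.8431

0.8431


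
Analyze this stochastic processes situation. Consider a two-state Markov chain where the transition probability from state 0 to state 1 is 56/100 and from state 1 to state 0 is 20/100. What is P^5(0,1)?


Computing P^5 by matrix multiplication.
P = [[0.4400, 0.5600], [0.2000, 0.8000]]
After raising P to the power 5:
P^5(0,1) = 0.7363

0.7363


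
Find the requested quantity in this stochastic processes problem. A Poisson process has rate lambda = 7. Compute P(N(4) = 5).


P(N(t)=k) = (lambda*t)^k * exp(-lambda*t) / k!
lambda*t = 28
= 28^5 * exp(-28) / 5!
= 17210368 * 6.9144e-13 / 120
= 9.9166e-08

9.9166e-08


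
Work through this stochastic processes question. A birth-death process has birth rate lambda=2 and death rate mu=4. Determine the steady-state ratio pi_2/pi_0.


For birth-death process, pi_n/pi_0 = (lambda/mu)^n
= (2/4)^2
= 0.2500

0.2500


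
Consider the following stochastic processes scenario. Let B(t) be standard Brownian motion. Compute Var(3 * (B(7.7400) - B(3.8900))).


Var(alpha*(B(t)-B(s))) = alpha^2 * (t-s)
= 3^2 * (7.7400 - 3.8900)
= 9 * 3.8500
= 34.6500

34.6500


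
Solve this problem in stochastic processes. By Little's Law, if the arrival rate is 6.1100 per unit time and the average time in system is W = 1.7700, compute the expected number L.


Little's Law: L = lambda * W
= 6.1100 * 1.7700
= 10.8147

10.8147


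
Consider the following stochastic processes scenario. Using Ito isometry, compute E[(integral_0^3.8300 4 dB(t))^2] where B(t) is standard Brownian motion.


By Ito isometry: E[(int f dB)^2] = int f^2 dt
= 4^2 * 3.8300
= 16 * 3.8300 = 61.2800

61.2800


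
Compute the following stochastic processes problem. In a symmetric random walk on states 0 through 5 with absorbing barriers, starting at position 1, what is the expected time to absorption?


For symmetric RW on 0,...,N with absorbing barriers, E(i) = i*(N-i)
E(1) = 1 * 4 = 4

4


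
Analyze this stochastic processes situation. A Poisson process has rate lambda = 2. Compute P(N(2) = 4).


P(N(t)=k) = (lambda*t)^k * exp(-lambda*t) / k!
lambda*t = 4
= 4^4 * exp(-4) / 4!
= 256 * 0.0183 / 24
= 0.1954

0.1954


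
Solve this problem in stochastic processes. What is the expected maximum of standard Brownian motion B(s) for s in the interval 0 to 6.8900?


E(max B(s)) = sqrt(2t/pi)
= sqrt(2*6.8900/pi)
= sqrt(4.3863)
= 2.0944

2.0944


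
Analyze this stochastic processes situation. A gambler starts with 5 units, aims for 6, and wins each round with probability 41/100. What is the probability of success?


Gambler's ruin formula:
r = q/p = 0.5900/0.4100 = 1.4390
P(win) = (1 - r^i)/(1 - r^N)
= (1 - 1.4390^5)/(1 - 1.4390^6)
= 0.6562

0.6562


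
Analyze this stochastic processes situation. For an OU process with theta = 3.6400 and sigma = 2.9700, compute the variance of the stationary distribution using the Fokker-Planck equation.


Stationary variance = sigma^2 / (2*theta)
= 2.9700^2 / (2*3.6400)
= 8.8209 / 7.2800
= 1.2117

1.2117


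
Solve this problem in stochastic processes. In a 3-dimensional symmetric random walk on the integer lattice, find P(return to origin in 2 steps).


P(return in 2 steps) = P(reverse first step) = 1/(2d)
= 1/6
= 0.1667

0.1667


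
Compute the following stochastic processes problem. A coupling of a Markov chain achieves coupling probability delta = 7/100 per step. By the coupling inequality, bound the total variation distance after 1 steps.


TV distance bound <= (1-delta)^n
= (1 - 0.0700)^1
= 0.9300^1
= 0.9300

0.9300


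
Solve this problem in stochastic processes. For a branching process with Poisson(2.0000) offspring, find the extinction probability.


Since mu = 2.0000 > 1, extinction prob q < 1.
Solve s = exp(mu*(s-1)) iteratively.
q = 0.2032

0.2032


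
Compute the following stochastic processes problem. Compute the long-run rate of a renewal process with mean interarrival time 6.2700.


Long-run renewal rate = 1/E(X)
= 1/6.2700
= 0.1595

0.1595


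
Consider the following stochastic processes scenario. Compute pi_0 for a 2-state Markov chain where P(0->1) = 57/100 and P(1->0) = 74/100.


Stationary distribution: pi_0 = p10/(p01+p10), pi_1 = p01/(p01+p10)
p01 = 0.5700, p10 = 0.7400
pi_0 = 0.5649

0.5649


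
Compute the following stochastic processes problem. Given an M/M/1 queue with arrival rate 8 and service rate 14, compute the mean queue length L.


rho = 8/14 = 0.5714
L = rho/(1-rho)
= 0.5714/0.4286
= 1.3333

1.3333


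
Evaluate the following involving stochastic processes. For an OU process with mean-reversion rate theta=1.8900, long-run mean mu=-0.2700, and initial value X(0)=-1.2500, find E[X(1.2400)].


E[X(t)] = mu + (X(0) - mu)*exp(-theta*t)
= -0.2700 + (-1.2500 - -0.2700)*exp(-1.8900*1.2400)
= -0.2700 + -0.9800 * 0.0960
= -0.3641

-0.3641


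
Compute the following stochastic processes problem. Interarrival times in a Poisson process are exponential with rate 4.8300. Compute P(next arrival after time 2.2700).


P(X > t) = exp(-lambda * t)
= exp(-4.8300 * 2.2700)
= exp(-10.9641) = 1.7312e-05

1.7312e-05


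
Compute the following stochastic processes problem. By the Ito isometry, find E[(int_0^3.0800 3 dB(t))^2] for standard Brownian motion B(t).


By Ito isometry: E[(int f dB)^2] = int f^2 dt
= 3^2 * 3.0800
= 9 * 3.0800 = 27.7200

27.7200


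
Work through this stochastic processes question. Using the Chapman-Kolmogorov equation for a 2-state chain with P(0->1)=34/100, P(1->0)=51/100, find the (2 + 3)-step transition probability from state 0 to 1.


P^5 = P^2 * P^3
Computing via matrix multiplication of the transition matrix.
Entry (0,1) of P^5 = 0.4000

0.4000


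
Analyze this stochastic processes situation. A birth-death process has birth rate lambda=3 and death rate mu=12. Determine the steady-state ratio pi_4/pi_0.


For birth-death process, pi_n/pi_0 = (lambda/mu)^n
= (3/12)^4
= 0.0039

0.0039


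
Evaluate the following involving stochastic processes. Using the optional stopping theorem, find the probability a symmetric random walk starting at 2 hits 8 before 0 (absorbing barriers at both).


By optional stopping theorem: E(M at tau) = M(0) = 2
P(hit 8)*8 + P(hit 0)*0 = 2
P(hit 8) = (2 - 0)/(8 - 0) = 1/4 = 0.2500

0.2500


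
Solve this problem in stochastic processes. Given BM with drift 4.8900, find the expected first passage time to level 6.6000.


Expected first passage time = a/mu
= 6.6000/4.8900
= 1.3497

1.3497


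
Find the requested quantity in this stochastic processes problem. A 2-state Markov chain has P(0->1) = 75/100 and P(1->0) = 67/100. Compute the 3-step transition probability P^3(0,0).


Computing P^3 by matrix multiplication.
P = [[0.2500, 0.7500], [0.6700, 0.3300]]
After raising P to the power 3:
P^3(0,0) = 0.4327

0.4327


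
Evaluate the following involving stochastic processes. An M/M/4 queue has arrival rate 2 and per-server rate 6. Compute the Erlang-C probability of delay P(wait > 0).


a = lambda/mu = 0.3333
rho = a/c = 0.0833
Erlang-C formula applied:
C(c,a) = 4.0209e-04

4.0209e-04


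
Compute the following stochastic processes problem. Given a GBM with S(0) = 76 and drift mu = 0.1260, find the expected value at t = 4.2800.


E[S(t)] = S(0) * exp(mu * t)
= 76 * exp(0.1260 * 4.2800)
= 76 * 1.7148
= 130.3227

130.3227


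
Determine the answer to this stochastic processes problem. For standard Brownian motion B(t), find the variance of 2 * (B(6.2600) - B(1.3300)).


Var(alpha*(B(t)-B(s))) = alpha^2 * (t-s)
= 2^2 * (6.2600 - 1.3300)
= 4 * 4.9300
= 19.7200

19.7200


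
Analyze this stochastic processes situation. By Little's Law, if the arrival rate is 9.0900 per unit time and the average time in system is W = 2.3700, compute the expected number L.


Little's Law: L = lambda * W
= 9.0900 * 2.3700
= 21.5433

21.5433


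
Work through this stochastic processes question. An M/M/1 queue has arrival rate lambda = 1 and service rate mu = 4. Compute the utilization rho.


rho = lambda/mu
= 1/4
= 0.2500

0.2500


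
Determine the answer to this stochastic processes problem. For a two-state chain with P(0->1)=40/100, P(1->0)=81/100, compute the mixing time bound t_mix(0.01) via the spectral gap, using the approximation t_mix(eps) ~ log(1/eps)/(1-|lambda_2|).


lambda_2 = |1 - p01 - p10| = |1 - 0.4000 - 0.8100| = 0.2100
t_mix ~ log(1/eps)/(1 - |lambda_2|)
= log(100)/(1 - 0.2100) = 4.6052/0.7900
= 5.8293

5.8293


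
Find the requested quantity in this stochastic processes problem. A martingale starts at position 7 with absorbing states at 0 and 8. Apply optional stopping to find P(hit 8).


By optional stopping theorem: E(M at tau) = M(0) = 7
P(hit 8)*8 + P(hit 0)*0 = 7
P(hit 8) = (7 - 0)/(8 - 0) = 7/8 = 0.8750

0.8750


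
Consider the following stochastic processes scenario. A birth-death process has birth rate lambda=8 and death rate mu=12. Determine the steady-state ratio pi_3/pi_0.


For birth-death process, pi_n/pi_0 = (lambda/mu)^n
= (8/12)^3
= 0.2963

0.2963


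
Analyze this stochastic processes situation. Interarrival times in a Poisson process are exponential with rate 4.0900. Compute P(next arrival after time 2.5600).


P(X > t) = exp(-lambda * t)
= exp(-4.0900 * 2.5600)
= exp(-10.4704) = 2.8364e-05

2.8364e-05


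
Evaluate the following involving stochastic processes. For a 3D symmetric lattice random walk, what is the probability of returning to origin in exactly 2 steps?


P(return in 2 steps) = P(reverse first step) = 1/(2d)
= 1/6
= 0.1667

0.1667


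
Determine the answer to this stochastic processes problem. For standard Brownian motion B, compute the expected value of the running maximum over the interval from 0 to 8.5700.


E(max B(s)) = sqrt(2t/pi)
= sqrt(2*8.5700/pi)
= sqrt(5.4558)
= 2.3358

2.3358


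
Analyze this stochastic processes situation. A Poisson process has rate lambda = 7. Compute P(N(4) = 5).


P(N(t)=k) = (lambda*t)^k * exp(-lambda*t) / k!
lambda*t = 28
= 28^5 * exp(-28) / 5!
= 17210368 * 6.9144e-13 / 120
= 9.9166e-08

9.9166e-08


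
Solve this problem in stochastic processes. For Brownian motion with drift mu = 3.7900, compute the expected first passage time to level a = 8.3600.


Expected first passage time = a/mu
= 8.3600/3.7900
= 2.2058

2.2058


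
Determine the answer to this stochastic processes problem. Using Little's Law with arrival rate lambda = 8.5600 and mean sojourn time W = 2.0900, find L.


Little's Law: L = lambda * W
= 8.5600 * 2.0900
= 17.8904

17.8904


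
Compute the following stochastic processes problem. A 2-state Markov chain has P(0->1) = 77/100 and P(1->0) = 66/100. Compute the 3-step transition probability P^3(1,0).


Computing P^3 by matrix multiplication.
P = [[0.2300, 0.7700], [0.6600, 0.3400]]
After raising P to the power 3:
P^3(1,0) = 0.4982

0.4982


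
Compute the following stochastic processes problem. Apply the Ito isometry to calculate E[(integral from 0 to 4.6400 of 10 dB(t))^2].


By Ito isometry: E[(int f dB)^2] = int f^2 dt
= 10^2 * 4.6400
= 100 * 4.6400 = 464.0000

464.0000


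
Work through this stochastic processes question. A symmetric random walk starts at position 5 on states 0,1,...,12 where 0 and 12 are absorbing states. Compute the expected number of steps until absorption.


For symmetric RW on 0,...,N with absorbing barriers, E(i) = i*(N-i)
E(5) = 5 * 7 = 35

35


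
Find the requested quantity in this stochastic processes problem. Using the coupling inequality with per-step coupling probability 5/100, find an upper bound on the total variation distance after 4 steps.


TV distance bound <= (1-delta)^n
= (1 - 0.0500)^4
= 0.9500^4
= 0.8145

0.8145


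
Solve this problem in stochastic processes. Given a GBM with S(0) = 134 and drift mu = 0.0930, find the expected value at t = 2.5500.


E[S(t)] = S(0) * exp(mu * t)
= 134 * exp(0.0930 * 2.5500)
= 134 * 1.2676
= 169.8626

169.8626


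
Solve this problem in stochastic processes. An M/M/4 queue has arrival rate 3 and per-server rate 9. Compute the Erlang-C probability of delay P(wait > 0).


a = lambda/mu = 0.3333
rho = a/c = 0.0833
Erlang-C formula applied:
C(c,a) = 4.0209e-04

4.0209e-04


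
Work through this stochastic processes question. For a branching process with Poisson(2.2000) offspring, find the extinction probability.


Since mu = 2.2000 > 1, extinction prob q < 1.
Solve s = exp(mu*(s-1)) iteratively.
q = 0.1563

0.1563


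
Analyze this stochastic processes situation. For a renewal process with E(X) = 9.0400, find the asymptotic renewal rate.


Long-run renewal rate = 1/E(X)
= 1/9.0400
= 0.1106

0.1106


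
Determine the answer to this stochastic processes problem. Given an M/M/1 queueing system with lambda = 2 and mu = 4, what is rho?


rho = lambda/mu
= 2/4
= 0.5000

0.5000


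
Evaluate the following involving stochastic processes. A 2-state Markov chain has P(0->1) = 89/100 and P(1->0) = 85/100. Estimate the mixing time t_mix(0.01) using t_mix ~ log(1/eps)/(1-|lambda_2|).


lambda_2 = |1 - p01 - p10| = |1 - 0.8900 - 0.8500| = 0.7400
t_mix ~ log(1/eps)/(1 - |lambda_2|)
= log(100)/(1 - 0.7400) = 4.6052/0.2600
= 17.7122

17.7122


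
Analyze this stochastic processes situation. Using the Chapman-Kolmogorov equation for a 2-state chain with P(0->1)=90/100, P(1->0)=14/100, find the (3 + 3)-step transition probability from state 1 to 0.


P^6 = P^3 * P^3
Computing via matrix multiplication of the transition matrix.
Entry (1,0) of P^6 = 0.1346

0.1346


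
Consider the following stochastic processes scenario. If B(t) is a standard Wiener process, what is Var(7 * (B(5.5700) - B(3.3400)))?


Var(alpha*(B(t)-B(s))) = alpha^2 * (t-s)
= 7^2 * (5.5700 - 3.3400)
= 49 * 2.2300
= 109.2700

109.2700


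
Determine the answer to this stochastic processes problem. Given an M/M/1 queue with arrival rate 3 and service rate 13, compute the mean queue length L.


rho = 3/13 = 0.2308
L = rho/(1-rho)
= 0.2308/0.7692
= 0.3000

0.3000


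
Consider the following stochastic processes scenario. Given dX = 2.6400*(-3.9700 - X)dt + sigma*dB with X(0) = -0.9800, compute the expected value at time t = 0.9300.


E[X(t)] = mu + (X(0) - mu)*exp(-theta*t)
= -3.9700 + (-0.9800 - -3.9700)*exp(-2.6400*0.9300)
= -3.9700 + 2.9900 * 0.0858
= -3.7133

-3.7133


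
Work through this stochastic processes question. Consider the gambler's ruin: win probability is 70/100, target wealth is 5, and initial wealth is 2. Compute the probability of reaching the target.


Gambler's ruin formula:
r = q/p = 0.3000/0.7000 = 0.4286
P(win) = (1 - r^i)/(1 - r^N)
= (1 - 0.4286^2)/(1 - 0.4286^5)
= 0.8283

0.8283


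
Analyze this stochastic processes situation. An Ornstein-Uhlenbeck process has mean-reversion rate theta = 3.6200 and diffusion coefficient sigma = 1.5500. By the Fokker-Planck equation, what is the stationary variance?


Stationary variance = sigma^2 / (2*theta)
= 1.5500^2 / (2*3.6200)
= 2.4025 / 7.2400
= 0.3318

0.3318


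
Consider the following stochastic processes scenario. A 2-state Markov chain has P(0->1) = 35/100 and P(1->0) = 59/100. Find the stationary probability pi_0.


Stationary distribution: pi_0 = p10/(p01+p10), pi_1 = p01/(p01+p10)
p01 = 0.3500, p10 = 0.5900
pi_0 = 0.6277

0.6277


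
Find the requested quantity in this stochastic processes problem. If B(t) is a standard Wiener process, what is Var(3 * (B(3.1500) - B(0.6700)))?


Var(alpha*(B(t)-B(s))) = alpha^2 * (t-s)
= 3^2 * (3.1500 - 0.6700)
= 9 * 2.4800
= 22.3200

22.3200


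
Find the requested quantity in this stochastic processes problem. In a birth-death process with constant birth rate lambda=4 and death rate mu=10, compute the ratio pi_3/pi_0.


For birth-death process, pi_n/pi_0 = (lambda/mu)^n
= (4/10)^3
= 0.0640

0.0640


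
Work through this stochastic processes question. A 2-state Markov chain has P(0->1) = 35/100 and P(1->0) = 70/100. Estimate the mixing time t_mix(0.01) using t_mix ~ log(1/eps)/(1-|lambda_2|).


lambda_2 = |1 - p01 - p10| = |1 - 0.3500 - 0.7000| = 0.0500
t_mix ~ log(1/eps)/(1 - |lambda_2|)
= log(100)/(1 - 0.0500) = 4.6052/0.9500
= 4.8475

4.8475


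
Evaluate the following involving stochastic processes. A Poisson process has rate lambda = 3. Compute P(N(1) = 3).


P(N(t)=k) = (lambda*t)^k * exp(-lambda*t) / k!
lambda*t = 3
= 3^3 * exp(-3) / 3!
= 27 * 0.0498 / 6
= 0.2240

0.2240


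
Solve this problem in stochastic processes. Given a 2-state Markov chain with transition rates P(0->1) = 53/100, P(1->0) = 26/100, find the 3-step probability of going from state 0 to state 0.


Computing P^3 by matrix multiplication.
P = [[0.4700, 0.5300], [0.2600, 0.7400]]
After raising P to the power 3:
P^3(0,0) = 0.3353

0.3353


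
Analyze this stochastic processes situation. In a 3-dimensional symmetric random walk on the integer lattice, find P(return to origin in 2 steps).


P(return in 2 steps) = P(reverse first step) = 1/(2d)
= 1/6
= 0.1667

0.1667


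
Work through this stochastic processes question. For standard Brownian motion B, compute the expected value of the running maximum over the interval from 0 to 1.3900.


E(max B(s)) = sqrt(2t/pi)
= sqrt(2*1.3900/pi)
= sqrt(0.8849)
= 0.9407

0.9407


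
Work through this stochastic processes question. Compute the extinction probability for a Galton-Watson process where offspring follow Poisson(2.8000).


Since mu = 2.8000 > 1, extinction prob q < 1.
Solve s = exp(mu*(s-1)) iteratively.
q = 0.0750

0.0750


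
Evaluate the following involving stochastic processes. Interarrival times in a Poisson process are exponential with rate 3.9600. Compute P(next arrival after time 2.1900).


P(X > t) = exp(-lambda * t)
= exp(-3.9600 * 2.1900)
= exp(-8.6724) = 1.7125e-04

1.7125e-04


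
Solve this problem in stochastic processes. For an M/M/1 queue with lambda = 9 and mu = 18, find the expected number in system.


rho = 9/18 = 0.5000
L = rho/(1-rho)
= 0.5000/0.5000
= 1.0000

1.0000


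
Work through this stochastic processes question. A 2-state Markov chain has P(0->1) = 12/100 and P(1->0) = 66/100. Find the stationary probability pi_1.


Stationary distribution: pi_0 = p10/(p01+p10), pi_1 = p01/(p01+p10)
p01 = 0.1200, p10 = 0.6600
pi_1 = 0.1538

0.1538


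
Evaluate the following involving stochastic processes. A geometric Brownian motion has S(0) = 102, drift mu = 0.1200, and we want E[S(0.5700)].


E[S(t)] = S(0) * exp(mu * t)
= 102 * exp(0.1200 * 0.5700)
= 102 * 1.0708
= 109.2209

109.2209


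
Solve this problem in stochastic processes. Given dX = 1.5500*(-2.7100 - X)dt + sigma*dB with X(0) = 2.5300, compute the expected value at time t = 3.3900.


E[X(t)] = mu + (X(0) - mu)*exp(-theta*t)
= -2.7100 + (2.5300 - -2.7100)*exp(-1.5500*3.3900)
= -2.7100 + 5.2400 * 0.0052
= -2.6826

-2.6826


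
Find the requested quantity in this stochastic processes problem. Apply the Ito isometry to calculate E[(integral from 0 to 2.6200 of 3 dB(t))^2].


By Ito isometry: E[(int f dB)^2] = int f^2 dt
= 3^2 * 2.6200
= 9 * 2.6200 = 23.5800

23.5800


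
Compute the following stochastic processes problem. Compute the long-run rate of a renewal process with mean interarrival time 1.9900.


Long-run renewal rate = 1/E(X)
= 1/1.9900
= 0.5025

0.5025


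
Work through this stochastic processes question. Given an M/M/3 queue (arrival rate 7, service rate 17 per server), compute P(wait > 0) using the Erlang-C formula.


a = lambda/mu = 0.4118
rho = a/c = 0.1373
Erlang-C formula applied:
C(c,a) = 0.0089

0.0089


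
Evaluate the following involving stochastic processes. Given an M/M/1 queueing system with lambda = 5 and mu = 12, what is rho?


rho = lambda/mu
= 5/12
= 0.4167

0.4167


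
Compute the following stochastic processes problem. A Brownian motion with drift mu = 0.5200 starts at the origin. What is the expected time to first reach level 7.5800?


Expected first passage time = a/mu
= 7.5800/0.5200
= 14.5769

14.5769


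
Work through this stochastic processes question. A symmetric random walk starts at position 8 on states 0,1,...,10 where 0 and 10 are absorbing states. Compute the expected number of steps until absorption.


For symmetric RW on 0,...,N with absorbing barriers, E(i) = i*(N-i)
E(8) = 8 * 2 = 16

16


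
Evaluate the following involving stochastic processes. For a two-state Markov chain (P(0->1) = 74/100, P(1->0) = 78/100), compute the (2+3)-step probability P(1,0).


P^5 = P^2 * P^3
Computing via matrix multiplication of the transition matrix.
Entry (1,0) of P^5 = 0.5327

0.5327


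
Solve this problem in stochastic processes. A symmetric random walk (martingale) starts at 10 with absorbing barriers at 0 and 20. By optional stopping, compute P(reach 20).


By optional stopping theorem: E(M at tau) = M(0) = 10
P(hit 20)*20 + P(hit 0)*0 = 10
P(hit 20) = (10 - 0)/(20 - 0) = 1/2 = 0.5000

0.5000


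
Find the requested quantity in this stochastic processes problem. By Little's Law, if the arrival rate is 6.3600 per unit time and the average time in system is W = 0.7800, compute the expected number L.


Little's Law: L = lambda * W
= 6.3600 * 0.7800
= 4.9608

4.9608


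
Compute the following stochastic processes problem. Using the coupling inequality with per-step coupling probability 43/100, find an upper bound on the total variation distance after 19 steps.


TV distance bound <= (1-delta)^n
= (1 - 0.4300)^19
= 0.5700^19
= 2.2994e-05

2.2994e-05


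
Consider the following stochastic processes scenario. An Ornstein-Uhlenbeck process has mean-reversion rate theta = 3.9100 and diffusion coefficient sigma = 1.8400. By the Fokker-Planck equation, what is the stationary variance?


Stationary variance = sigma^2 / (2*theta)
= 1.8400^2 / (2*3.9100)
= 3.3856 / 7.8200
= 0.4329

0.4329


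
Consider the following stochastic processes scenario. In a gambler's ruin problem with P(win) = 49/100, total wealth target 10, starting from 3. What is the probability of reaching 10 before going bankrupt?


Gambler's ruin formula:
r = q/p = 0.5100/0.4900 = 1.0408
P(win) = (1 - r^i)/(1 - r^N)
= (1 - 1.0408^3)/(1 - 1.0408^10)
= 0.2592

0.2592


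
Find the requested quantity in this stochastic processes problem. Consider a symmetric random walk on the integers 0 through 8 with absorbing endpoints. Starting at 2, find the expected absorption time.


For symmetric RW on 0,...,N with absorbing barriers, E(i) = i*(N-i)
E(2) = 2 * 6 = 12

12


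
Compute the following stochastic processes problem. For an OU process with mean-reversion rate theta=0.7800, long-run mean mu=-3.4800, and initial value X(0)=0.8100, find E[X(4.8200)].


E[X(t)] = mu + (X(0) - mu)*exp(-theta*t)
= -3.4800 + (0.8100 - -3.4800)*exp(-0.7800*4.8200)
= -3.4800 + 4.2900 * 0.0233
= -3.3801

-3.3801


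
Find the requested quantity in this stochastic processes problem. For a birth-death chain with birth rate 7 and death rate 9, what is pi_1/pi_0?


For birth-death process, pi_n/pi_0 = (lambda/mu)^n
= (7/9)^1
= 0.7778

0.7778


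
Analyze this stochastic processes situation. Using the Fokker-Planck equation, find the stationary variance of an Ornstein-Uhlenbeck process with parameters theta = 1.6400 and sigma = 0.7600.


Stationary variance = sigma^2 / (2*theta)
= 0.7600^2 / (2*1.6400)
= 0.5776 / 3.2800
= 0.1761

0.1761


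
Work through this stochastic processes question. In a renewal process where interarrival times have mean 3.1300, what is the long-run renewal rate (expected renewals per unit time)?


Long-run renewal rate = 1/E(X)
= 1/3.1300
= 0.3195

0.3195


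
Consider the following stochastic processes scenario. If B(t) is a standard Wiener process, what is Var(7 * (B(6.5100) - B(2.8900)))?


Var(alpha*(B(t)-B(s))) = alpha^2 * (t-s)
= 7^2 * (6.5100 - 2.8900)
= 49 * 3.6200
= 177.3800

177.3800


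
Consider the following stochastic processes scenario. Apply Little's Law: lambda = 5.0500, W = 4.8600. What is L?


Little's Law: L = lambda * W
= 5.0500 * 4.8600
= 24.5430

24.5430


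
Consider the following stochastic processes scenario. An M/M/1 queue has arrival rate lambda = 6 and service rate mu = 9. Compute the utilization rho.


rho = lambda/mu
= 6/9
= 0.6667

0.6667


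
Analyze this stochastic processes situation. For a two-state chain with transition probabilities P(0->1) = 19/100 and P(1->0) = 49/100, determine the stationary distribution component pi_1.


Stationary distribution: pi_0 = p10/(p01+p10), pi_1 = p01/(p01+p10)
p01 = 0.1900, p10 = 0.4900
pi_1 = 0.2794

0.2794


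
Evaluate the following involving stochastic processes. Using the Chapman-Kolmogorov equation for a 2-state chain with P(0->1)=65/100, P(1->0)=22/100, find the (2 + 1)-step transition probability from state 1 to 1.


P^3 = P^2 * P^1
Computing via matrix multiplication of the transition matrix.
Entry (1,1) of P^3 = 0.7477

0.7477


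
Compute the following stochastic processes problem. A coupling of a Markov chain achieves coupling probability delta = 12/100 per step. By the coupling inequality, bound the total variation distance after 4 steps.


TV distance bound <= (1-delta)^n
= (1 - 0.1200)^4
= 0.8800^4
= 0.5997

0.5997


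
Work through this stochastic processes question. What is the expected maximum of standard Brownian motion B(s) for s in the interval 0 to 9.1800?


E(max B(s)) = sqrt(2t/pi)
= sqrt(2*9.1800/pi)
= sqrt(5.8442)
= 2.4175

2.4175


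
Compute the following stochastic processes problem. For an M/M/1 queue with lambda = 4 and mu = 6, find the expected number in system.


rho = 4/6 = 0.6667
L = rho/(1-rho)
= 0.6667/0.3333
= 2.0000

2.0000


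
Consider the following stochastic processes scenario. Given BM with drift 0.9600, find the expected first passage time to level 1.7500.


Expected first passage time = a/mu
= 1.7500/0.9600
= 1.8229

1.8229


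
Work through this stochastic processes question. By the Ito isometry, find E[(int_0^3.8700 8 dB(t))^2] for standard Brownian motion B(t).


By Ito isometry: E[(int f dB)^2] = int f^2 dt
= 8^2 * 3.8700
= 64 * 3.8700 = 247.6800

247.6800


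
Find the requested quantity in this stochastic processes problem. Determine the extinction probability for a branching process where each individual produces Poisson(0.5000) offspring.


Since mu = 0.5000 <= 1, extinction probability = 1.

1.0000


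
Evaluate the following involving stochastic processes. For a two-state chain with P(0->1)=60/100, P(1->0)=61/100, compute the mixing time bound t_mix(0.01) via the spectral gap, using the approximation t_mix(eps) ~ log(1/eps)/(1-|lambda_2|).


lambda_2 = |1 - p01 - p10| = |1 - 0.6000 - 0.6100| = 0.2100
t_mix ~ log(1/eps)/(1 - |lambda_2|)
= log(100)/(1 - 0.2100) = 4.6052/0.7900
= 5.8293

5.8293


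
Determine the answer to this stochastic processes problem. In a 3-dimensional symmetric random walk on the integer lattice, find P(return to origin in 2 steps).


P(return in 2 steps) = P(reverse first step) = 1/(2d)
= 1/6
= 0.1667

0.1667


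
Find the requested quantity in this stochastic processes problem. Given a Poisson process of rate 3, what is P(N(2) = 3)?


P(N(t)=k) = (lambda*t)^k * exp(-lambda*t) / k!
lambda*t = 6
= 6^3 * exp(-6) / 3!
= 216 * 0.0025 / 6
= 0.0892

0.0892


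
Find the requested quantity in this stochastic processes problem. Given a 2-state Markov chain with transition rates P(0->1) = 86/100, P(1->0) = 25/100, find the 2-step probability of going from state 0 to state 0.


Computing P^2 by matrix multiplication.
P = [[0.1400, 0.8600], [0.2500, 0.7500]]
After raising P to the power 2:
P^2(0,0) = 0.2346

0.2346


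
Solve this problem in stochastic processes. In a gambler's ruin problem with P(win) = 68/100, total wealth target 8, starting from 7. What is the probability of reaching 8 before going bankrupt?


Gambler's ruin formula:
r = q/p = 0.3200/0.6800 = 0.4706
P(win) = (1 - r^i)/(1 - r^N)
= (1 - 0.4706^7)/(1 - 0.4706^8)
= 0.9973

0.9973


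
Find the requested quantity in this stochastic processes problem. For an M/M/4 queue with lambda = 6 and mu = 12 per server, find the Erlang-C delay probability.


a = lambda/mu = 0.5000
rho = a/c = 0.1250
Erlang-C formula applied:
C(c,a) = 0.0018

0.0018
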